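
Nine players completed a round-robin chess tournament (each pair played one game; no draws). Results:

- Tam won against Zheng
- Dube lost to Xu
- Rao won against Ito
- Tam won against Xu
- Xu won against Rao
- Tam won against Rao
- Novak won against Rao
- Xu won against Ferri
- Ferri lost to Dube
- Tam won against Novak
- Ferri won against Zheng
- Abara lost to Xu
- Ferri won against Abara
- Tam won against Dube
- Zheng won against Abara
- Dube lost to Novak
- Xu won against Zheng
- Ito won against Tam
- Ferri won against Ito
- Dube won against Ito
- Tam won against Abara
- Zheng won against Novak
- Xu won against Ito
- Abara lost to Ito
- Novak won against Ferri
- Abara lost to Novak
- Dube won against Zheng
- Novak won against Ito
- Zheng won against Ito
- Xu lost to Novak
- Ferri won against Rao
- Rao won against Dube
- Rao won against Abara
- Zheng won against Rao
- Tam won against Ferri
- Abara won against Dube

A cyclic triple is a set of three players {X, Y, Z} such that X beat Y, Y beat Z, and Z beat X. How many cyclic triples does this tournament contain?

14

Win totals: Ito 2, Tam 7, Novak 6, Abara 1, Dube 3, Xu 6, Rao 3, Ferri 4, Zheng 4.
A player with w wins dominates both others in C(w,2) triples; summing gives 1 + 21 + 15 + 0 + 3 + 15 + 3 + 6 + 6 = 70 transitive triples.
Total triples C(9,3) = 84, so cyclic triples = 84 − 70 = 14.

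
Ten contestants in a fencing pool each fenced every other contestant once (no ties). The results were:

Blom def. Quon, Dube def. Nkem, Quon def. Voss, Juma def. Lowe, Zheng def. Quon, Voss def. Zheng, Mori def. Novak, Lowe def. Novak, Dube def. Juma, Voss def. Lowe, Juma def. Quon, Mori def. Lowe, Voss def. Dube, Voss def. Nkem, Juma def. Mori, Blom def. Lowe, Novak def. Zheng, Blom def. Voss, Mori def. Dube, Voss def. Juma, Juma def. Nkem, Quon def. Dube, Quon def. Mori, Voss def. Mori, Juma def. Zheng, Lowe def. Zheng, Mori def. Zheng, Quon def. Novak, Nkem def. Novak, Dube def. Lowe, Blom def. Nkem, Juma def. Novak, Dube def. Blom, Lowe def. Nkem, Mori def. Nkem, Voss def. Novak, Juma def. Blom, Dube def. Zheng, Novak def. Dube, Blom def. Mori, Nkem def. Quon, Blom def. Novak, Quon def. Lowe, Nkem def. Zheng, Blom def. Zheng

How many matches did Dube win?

5

Dube's results: beat Nkem, Blom, Juma, Zheng, Lowe; lost to Mori, Quon, Novak, Voss.
That is 5 wins.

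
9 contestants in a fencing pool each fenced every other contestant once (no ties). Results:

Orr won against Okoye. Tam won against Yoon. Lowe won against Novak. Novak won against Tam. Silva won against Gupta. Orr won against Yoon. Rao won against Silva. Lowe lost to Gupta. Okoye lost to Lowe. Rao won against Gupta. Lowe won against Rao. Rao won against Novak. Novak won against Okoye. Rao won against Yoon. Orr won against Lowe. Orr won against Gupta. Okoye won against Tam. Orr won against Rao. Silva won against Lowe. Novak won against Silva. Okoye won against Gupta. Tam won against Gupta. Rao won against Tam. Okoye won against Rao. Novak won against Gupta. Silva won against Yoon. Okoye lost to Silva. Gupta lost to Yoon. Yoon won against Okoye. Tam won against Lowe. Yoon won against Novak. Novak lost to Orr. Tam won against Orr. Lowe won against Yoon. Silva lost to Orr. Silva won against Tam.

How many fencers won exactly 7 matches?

Win totals: Novak 4, Gupta 1, Yoon 3, Orr 7, Okoye 3, Rao 5, Lowe 4, Tam 4, Silva 5.
Exactly 7: Orr — 1 fencer.

1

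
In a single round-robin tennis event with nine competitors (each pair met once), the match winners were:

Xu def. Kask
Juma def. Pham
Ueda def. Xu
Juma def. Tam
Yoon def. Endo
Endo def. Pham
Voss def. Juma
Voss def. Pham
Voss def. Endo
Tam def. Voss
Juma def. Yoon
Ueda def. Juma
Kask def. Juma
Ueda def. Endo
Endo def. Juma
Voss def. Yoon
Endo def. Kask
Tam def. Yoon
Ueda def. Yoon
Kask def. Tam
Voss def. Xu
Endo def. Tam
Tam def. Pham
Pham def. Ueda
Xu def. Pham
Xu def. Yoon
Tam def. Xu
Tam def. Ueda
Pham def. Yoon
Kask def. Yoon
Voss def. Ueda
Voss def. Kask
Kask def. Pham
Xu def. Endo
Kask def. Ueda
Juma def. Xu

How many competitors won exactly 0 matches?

0

Win totals: Juma 4, Ueda 4, Pham 2, Xu 4, Kask 5, Tam 5, Yoon 1, Endo 4, Voss 7.
No competitor has exactly 0 wins.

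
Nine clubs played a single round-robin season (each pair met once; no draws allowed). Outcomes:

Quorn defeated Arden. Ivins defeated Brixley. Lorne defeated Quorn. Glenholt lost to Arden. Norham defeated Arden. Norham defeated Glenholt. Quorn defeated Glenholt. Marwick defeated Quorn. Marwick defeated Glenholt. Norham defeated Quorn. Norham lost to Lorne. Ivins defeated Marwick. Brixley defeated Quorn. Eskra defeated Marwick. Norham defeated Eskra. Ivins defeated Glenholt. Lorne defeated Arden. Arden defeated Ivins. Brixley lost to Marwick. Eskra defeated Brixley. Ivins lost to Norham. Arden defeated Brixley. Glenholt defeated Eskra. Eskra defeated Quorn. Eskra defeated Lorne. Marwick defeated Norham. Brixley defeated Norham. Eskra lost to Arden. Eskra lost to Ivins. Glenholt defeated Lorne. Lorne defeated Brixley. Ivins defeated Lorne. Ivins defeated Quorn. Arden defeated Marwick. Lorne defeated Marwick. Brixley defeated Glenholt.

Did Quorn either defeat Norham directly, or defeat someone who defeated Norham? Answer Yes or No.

No

Quorn did not beat Norham directly.
Quorn beat Arden, Glenholt, but each of them lost to Norham. No two-step path.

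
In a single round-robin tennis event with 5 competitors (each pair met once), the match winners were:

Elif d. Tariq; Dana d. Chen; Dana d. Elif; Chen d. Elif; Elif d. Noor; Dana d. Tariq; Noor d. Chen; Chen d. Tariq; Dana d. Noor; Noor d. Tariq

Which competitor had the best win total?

Dana

Win totals: Dana 4, Chen 2, Tariq 0, Noor 2, Elif 2.
Dana leads with 4 wins (next highest: 2).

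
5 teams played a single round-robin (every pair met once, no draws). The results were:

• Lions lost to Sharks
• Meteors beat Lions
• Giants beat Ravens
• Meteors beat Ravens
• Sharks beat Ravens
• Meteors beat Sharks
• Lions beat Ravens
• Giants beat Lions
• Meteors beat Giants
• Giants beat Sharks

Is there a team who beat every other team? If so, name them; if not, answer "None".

Meteors has 4 wins out of 4 opponents — a perfect record.

Meteors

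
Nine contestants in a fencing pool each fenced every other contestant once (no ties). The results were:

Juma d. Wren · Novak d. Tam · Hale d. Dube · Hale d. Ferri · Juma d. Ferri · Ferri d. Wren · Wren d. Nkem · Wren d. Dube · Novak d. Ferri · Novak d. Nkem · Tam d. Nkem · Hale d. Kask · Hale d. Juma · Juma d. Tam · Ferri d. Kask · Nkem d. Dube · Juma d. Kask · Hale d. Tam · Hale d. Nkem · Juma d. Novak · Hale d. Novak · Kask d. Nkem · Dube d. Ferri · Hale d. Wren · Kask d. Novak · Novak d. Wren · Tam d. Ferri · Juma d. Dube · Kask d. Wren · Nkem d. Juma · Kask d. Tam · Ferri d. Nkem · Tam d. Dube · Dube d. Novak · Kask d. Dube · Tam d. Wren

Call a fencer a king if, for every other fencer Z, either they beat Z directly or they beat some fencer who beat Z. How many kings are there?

1

Nkem cannot reach Hale in two steps.
Ferri cannot reach Hale in two steps.
Kask cannot reach Hale in two steps.
Dube cannot reach Hale, Juma in two steps.
Novak cannot reach Hale in two steps.
Tam cannot reach Hale in two steps.
Hale reaches everyone (king).
Juma cannot reach Hale in two steps.
Wren cannot reach Kask, Tam, Hale in two steps.
Kings: Hale — 1.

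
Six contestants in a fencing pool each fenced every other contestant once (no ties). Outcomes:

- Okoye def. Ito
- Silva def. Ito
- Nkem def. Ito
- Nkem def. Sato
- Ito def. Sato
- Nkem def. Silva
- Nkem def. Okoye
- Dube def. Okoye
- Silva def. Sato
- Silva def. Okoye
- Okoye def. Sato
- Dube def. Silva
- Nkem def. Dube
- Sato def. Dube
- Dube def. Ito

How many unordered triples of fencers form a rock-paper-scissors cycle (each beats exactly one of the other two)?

Win totals: Okoye 2, Sato 1, Silva 3, Dube 3, Nkem 5, Ito 1.
A fencer with w wins dominates both others in C(w,2) triples; summing gives 1 + 0 + 3 + 3 + 10 + 0 = 17 transitive triples.
Total triples C(6,3) = 20, so cyclic triples = 20 − 17 = 3.

3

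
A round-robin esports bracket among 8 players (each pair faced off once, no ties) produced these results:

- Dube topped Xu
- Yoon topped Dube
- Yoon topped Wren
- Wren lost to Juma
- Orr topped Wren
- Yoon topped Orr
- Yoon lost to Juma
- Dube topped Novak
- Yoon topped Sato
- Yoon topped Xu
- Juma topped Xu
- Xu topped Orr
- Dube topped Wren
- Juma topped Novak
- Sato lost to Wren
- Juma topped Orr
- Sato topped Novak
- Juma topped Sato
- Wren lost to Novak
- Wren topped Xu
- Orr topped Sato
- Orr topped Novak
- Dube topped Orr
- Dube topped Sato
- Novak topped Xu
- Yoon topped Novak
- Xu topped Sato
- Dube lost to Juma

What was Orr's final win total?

3

Orr's results: beat Wren, Novak, Sato; lost to Yoon, Dube, Xu, Juma.
That is 3 wins.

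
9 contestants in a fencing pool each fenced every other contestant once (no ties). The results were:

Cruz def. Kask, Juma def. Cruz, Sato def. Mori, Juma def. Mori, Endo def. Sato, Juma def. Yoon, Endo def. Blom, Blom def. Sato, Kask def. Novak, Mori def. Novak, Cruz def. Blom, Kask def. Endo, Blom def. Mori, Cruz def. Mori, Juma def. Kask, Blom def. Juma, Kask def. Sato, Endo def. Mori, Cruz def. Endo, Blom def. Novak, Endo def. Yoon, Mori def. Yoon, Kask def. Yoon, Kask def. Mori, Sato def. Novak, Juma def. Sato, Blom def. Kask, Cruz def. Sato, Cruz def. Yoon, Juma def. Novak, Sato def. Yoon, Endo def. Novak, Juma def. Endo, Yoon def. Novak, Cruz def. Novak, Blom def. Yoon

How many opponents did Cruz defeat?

Cruz's results: beat Mori, Blom, Novak, Kask, Sato, Yoon, Endo; lost to Juma.
That is 7 wins.

7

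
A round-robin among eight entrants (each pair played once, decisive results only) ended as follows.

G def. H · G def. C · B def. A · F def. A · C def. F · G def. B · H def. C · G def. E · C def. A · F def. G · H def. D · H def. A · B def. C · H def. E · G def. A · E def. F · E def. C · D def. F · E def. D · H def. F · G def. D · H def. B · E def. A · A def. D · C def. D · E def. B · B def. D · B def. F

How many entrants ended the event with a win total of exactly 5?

Win totals: A 1, B 4, C 3, D 1, E 5, F 2, G 6, H 6.
Exactly 5: E — 1 entrant.

1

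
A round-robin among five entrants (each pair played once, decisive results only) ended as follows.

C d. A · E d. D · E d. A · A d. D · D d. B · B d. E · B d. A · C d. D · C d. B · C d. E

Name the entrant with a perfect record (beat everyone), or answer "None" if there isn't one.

C has 4 wins out of 4 opponents — a perfect record.

C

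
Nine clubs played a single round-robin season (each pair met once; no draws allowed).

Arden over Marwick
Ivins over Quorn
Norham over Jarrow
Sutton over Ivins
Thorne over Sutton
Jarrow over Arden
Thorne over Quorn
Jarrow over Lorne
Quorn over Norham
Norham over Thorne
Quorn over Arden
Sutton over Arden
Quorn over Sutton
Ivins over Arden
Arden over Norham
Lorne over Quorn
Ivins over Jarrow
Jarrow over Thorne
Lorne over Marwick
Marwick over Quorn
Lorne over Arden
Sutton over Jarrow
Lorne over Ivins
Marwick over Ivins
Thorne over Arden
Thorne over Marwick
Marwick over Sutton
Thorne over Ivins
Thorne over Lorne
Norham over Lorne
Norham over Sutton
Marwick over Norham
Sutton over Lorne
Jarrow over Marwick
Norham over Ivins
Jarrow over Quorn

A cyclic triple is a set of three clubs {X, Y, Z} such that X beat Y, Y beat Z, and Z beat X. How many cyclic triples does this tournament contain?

Win totals: Arden 2, Sutton 4, Thorne 6, Jarrow 5, Ivins 3, Lorne 4, Marwick 4, Norham 5, Quorn 3.
A club with w wins dominates both others in C(w,2) triples; summing gives 1 + 6 + 15 + 10 + 3 + 6 + 6 + 10 + 3 = 60 transitive triples.
Total triples C(9,3) = 84, so cyclic triples = 84 − 60 = 24.

24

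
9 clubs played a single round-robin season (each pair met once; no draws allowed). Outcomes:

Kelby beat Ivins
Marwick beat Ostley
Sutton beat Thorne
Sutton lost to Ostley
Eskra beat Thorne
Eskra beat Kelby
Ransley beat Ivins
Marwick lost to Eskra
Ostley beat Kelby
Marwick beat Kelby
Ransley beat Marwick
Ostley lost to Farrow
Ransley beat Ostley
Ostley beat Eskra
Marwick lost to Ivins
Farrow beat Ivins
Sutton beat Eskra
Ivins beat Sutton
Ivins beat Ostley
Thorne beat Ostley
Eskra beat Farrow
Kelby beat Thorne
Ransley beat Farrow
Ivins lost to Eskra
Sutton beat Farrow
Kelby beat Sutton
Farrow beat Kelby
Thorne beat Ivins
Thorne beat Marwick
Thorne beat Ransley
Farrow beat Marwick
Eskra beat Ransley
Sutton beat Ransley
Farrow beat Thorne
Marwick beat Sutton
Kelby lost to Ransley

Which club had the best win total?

Eskra

Win totals: Ransley 5, Kelby 3, Sutton 4, Thorne 4, Ivins 3, Ostley 3, Marwick 3, Eskra 6, Farrow 5.
Eskra leads with 6 wins (next highest: 5).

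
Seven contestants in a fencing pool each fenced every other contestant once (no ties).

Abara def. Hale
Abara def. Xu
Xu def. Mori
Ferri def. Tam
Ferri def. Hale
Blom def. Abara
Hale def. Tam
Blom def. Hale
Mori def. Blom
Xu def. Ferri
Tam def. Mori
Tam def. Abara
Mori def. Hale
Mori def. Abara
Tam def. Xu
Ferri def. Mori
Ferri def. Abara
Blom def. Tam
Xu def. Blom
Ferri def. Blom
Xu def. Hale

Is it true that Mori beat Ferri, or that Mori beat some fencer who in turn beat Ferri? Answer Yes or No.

Mori did not beat Ferri directly.
Mori beat Hale, Abara, Blom, but each of them lost to Ferri. No two-step path.

No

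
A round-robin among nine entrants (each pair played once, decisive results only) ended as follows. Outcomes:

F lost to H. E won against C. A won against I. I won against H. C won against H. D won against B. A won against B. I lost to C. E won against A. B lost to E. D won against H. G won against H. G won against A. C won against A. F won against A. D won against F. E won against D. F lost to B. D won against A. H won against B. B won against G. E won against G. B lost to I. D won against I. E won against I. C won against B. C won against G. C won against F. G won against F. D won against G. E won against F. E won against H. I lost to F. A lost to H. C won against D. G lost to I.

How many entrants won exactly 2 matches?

3

Win totals: A 2, B 2, C 7, D 6, E 8, F 2, G 3, H 3, I 3.
Exactly 2: A, B, F — 3 entrants.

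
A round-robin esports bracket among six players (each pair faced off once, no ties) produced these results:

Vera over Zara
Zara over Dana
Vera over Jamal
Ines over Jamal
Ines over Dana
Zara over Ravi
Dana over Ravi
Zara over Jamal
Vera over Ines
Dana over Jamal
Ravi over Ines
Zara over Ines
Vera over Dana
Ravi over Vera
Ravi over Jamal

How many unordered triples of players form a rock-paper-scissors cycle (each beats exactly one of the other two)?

Of the C(6,3) = 20 triples, the cyclic ones are: {Dana, Ines, Ravi}; {Dana, Vera, Ravi}; {Zara, Vera, Ravi}.
That is 3.

3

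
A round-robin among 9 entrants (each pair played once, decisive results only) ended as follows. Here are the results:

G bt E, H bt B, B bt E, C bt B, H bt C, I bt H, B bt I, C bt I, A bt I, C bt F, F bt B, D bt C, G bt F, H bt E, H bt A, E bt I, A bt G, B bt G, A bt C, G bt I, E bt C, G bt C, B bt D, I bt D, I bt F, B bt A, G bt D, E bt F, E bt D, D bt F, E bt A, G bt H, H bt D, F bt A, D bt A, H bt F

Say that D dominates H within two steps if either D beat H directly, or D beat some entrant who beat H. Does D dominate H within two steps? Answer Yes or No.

D did not beat H directly.
D beat A, C, F, but each of them lost to H. No two-step path.

No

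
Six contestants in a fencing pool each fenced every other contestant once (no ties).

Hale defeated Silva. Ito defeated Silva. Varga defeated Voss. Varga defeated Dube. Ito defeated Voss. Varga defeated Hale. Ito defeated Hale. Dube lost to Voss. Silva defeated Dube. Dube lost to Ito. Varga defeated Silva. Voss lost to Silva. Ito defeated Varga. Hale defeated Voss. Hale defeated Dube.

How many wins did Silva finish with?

Silva's results: beat Dube, Voss; lost to Ito, Varga, Hale.
That is 2 wins.

2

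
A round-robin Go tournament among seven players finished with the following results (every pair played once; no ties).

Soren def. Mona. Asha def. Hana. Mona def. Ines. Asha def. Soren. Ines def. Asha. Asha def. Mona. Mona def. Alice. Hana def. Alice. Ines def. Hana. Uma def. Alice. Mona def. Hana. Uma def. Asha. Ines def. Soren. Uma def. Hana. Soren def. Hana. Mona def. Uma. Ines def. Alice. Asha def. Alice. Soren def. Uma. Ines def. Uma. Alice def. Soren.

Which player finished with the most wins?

Win totals: Asha 4, Uma 3, Soren 3, Mona 4, Ines 5, Hana 1, Alice 1.
Ines leads with 5 wins (next highest: 4).

Ines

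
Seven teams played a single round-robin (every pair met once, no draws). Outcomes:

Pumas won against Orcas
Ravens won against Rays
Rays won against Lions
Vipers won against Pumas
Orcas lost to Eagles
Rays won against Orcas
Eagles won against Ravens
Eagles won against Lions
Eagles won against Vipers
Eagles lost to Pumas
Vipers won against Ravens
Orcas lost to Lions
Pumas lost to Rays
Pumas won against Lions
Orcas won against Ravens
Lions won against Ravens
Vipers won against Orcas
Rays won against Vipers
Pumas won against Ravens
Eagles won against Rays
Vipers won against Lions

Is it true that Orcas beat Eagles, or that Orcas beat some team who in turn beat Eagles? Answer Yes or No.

Orcas did not beat Eagles directly.
Orcas beat Ravens, but each of them lost to Eagles. No two-step path.

No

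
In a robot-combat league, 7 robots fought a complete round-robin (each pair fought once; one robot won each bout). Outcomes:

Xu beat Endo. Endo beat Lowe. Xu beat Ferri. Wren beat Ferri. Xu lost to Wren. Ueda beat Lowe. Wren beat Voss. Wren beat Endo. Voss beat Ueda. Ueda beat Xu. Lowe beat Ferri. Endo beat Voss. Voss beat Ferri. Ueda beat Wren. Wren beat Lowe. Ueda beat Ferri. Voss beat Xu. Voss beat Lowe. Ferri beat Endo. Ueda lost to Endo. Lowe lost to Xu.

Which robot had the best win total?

Win totals: Wren 5, Ueda 4, Xu 3, Endo 3, Voss 4, Lowe 1, Ferri 1.
Wren leads with 5 wins (next highest: 4).

Wren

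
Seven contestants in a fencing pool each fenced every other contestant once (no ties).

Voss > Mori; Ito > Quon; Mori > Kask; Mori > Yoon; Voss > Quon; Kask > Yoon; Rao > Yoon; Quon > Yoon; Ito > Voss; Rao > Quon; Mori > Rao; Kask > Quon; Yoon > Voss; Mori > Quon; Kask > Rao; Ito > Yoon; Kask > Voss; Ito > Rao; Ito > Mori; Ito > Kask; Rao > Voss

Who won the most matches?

Win totals: Mori 4, Quon 1, Voss 2, Ito 6, Kask 4, Yoon 1, Rao 3.
Ito leads with 6 wins (next highest: 4).

Ito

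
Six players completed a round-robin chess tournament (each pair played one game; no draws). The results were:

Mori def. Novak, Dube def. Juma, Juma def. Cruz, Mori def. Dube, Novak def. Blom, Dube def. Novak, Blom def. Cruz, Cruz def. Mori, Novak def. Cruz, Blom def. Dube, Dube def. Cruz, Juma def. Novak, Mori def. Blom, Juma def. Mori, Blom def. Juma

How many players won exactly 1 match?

1

Win totals: Cruz 1, Novak 2, Dube 3, Juma 3, Blom 3, Mori 3.
Exactly 1: Cruz — 1 player.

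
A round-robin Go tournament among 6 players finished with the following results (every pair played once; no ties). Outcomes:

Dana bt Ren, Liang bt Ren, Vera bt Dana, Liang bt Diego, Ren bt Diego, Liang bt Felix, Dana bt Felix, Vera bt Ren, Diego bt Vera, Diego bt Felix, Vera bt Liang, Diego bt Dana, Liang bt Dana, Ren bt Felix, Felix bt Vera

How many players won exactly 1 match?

Win totals: Liang 4, Diego 3, Felix 1, Ren 2, Dana 2, Vera 3.
Exactly 1: Felix — 1 player.

1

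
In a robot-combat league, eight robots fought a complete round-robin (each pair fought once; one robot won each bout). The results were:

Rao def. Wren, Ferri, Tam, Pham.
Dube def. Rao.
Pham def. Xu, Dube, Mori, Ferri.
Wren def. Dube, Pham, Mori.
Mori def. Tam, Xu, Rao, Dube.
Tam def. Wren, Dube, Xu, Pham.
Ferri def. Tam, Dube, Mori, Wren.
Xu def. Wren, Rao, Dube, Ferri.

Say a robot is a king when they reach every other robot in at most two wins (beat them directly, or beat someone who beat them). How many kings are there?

Mori reaches everyone (king).
Xu reaches everyone (king).
Ferri reaches everyone (king).
Rao reaches everyone (king).
Dube cannot reach Mori, Xu in two steps.
Wren reaches everyone (king).
Pham reaches everyone (king).
Tam reaches everyone (king).
Kings: Mori, Xu, Ferri, Rao, Wren, Pham, Tam — 7.

7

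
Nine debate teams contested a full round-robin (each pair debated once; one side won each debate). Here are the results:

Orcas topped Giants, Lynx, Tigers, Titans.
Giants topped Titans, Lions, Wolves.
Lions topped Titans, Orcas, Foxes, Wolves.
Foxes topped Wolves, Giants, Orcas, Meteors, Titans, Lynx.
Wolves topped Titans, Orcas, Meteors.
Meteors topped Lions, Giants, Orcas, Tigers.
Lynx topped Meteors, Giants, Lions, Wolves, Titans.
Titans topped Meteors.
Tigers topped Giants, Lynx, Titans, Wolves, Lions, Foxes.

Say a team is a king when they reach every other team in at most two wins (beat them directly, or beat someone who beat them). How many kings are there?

Tigers reaches everyone (king).
Titans cannot reach Lynx, Wolves, Foxes in two steps.
Lions reaches everyone (king).
Lynx reaches everyone (king).
Wolves cannot reach Foxes in two steps.
Giants cannot reach Tigers, Lynx in two steps.
Foxes reaches everyone (king).
Meteors reaches everyone (king).
Orcas reaches everyone (king).
Kings: Tigers, Lions, Lynx, Foxes, Meteors, Orcas — 6.

6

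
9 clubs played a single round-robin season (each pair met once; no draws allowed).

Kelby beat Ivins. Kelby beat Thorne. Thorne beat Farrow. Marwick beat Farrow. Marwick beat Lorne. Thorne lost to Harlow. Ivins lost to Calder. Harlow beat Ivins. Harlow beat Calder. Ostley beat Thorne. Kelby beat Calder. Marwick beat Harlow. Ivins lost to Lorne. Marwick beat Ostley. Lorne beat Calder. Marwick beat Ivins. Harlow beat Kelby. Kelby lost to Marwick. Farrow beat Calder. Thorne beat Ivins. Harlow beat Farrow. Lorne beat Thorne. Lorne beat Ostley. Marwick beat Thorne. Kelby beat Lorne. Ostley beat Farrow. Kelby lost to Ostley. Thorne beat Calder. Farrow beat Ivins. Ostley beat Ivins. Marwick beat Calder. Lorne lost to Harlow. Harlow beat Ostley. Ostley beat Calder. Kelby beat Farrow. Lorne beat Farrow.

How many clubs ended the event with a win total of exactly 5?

3

Win totals: Marwick 8, Harlow 7, Lorne 5, Farrow 2, Ivins 0, Ostley 5, Calder 1, Kelby 5, Thorne 3.
Exactly 5: Lorne, Ostley, Kelby — 3 clubs.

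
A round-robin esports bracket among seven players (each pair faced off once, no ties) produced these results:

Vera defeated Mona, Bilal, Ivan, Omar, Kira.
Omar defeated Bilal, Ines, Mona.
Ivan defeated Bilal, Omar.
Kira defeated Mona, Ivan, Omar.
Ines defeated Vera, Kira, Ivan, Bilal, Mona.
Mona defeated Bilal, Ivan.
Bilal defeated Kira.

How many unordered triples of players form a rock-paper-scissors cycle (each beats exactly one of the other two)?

Win totals: Bilal 1, Ines 5, Ivan 2, Mona 2, Vera 5, Omar 3, Kira 3.
A player with w wins dominates both others in C(w,2) triples; summing gives 0 + 10 + 1 + 1 + 10 + 3 + 3 = 28 transitive triples.
Total triples C(7,3) = 35, so cyclic triples = 35 − 28 = 7.

7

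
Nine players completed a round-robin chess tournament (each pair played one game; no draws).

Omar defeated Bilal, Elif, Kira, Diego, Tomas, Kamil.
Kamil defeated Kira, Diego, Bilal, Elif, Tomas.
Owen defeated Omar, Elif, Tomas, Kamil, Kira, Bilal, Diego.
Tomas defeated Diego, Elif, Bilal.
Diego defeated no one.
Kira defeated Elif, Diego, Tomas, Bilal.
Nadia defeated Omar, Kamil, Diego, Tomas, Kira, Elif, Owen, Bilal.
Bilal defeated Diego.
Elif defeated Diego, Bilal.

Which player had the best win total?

Win totals: Owen 7, Diego 0, Elif 2, Bilal 1, Kamil 5, Kira 4, Omar 6, Nadia 8, Tomas 3.
Nadia leads with 8 wins (next highest: 7).

Nadia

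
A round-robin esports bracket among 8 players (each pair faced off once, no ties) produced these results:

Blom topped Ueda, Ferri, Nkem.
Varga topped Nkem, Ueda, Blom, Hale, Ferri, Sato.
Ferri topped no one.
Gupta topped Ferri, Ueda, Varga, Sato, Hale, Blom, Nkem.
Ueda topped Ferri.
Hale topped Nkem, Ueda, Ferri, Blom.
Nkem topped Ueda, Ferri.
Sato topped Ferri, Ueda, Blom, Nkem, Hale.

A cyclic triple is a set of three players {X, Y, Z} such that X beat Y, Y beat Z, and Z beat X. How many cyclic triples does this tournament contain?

Win totals: Nkem 2, Blom 3, Sato 5, Varga 6, Ferri 0, Hale 4, Ueda 1, Gupta 7.
A player with w wins dominates both others in C(w,2) triples; summing gives 1 + 3 + 10 + 15 + 0 + 6 + 0 + 21 = 56 transitive triples.
Total triples C(8,3) = 56, so cyclic triples = 56 − 56 = 0.

0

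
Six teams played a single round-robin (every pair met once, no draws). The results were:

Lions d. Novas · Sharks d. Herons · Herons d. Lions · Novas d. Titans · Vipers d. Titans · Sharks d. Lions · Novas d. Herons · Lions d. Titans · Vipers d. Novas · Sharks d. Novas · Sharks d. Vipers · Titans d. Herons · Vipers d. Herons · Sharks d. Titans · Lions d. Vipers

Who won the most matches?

Win totals: Titans 1, Vipers 3, Lions 3, Sharks 5, Herons 1, Novas 2.
Sharks leads with 5 wins (next highest: 3).

Sharks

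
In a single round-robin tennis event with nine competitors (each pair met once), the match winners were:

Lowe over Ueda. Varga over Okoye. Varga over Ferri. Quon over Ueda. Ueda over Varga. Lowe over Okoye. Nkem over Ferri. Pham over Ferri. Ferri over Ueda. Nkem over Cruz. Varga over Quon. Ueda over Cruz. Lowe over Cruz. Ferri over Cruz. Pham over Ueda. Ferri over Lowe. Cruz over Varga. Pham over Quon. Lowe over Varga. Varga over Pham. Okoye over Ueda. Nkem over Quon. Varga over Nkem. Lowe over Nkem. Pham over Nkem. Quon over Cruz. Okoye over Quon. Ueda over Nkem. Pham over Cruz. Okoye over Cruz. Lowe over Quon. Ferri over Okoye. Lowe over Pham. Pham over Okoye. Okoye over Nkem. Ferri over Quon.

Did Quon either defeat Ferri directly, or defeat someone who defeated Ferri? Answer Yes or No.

Quon did not beat Ferri directly.
Quon beat Ueda, Cruz, but each of them lost to Ferri. No two-step path.

No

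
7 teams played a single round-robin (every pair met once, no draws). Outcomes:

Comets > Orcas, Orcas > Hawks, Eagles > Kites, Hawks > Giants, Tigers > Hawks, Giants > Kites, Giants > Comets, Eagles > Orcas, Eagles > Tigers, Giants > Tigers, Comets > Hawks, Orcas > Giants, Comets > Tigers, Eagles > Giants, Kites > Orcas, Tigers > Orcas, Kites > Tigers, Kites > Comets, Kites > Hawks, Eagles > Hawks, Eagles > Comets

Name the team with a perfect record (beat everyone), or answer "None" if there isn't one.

Eagles

Eagles has 6 wins out of 6 opponents — a perfect record.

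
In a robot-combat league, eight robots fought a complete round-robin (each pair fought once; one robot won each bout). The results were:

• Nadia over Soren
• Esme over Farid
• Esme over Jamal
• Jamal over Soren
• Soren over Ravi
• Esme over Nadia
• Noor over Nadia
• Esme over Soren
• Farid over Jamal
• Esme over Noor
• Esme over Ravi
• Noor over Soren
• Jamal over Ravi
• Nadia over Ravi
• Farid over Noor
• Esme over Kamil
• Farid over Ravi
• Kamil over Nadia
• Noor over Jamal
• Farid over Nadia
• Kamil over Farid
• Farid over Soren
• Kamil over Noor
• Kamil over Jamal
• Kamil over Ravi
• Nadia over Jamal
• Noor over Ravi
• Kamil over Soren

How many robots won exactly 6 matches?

1

Win totals: Farid 5, Esme 7, Nadia 3, Kamil 6, Soren 1, Jamal 2, Noor 4, Ravi 0.
Exactly 6: Kamil — 1 robot.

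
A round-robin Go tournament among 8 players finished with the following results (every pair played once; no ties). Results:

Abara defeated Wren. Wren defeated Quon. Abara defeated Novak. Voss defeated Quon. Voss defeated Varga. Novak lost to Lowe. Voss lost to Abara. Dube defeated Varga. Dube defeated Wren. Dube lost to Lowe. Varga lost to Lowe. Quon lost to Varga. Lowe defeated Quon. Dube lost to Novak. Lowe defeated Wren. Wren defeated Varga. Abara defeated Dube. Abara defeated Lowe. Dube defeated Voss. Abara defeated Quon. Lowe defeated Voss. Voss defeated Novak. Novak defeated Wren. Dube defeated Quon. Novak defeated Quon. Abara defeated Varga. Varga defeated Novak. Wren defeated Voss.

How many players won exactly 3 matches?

3

Win totals: Lowe 6, Wren 3, Abara 7, Varga 2, Novak 3, Voss 3, Dube 4, Quon 0.
Exactly 3: Wren, Novak, Voss — 3 players.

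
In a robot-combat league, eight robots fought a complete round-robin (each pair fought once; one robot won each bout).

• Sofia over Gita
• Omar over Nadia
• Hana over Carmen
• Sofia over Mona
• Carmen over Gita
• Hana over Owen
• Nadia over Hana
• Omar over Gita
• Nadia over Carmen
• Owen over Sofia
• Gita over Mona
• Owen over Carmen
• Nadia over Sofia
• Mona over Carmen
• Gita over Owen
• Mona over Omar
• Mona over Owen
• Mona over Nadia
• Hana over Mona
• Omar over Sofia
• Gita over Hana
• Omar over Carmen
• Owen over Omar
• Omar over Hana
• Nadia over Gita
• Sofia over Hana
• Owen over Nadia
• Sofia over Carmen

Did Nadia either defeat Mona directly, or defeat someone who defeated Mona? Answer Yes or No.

Yes

Nadia did not beat Mona directly.
Nadia beat Sofia, Hana, Carmen, Gita. Of those, Sofia beat Mona.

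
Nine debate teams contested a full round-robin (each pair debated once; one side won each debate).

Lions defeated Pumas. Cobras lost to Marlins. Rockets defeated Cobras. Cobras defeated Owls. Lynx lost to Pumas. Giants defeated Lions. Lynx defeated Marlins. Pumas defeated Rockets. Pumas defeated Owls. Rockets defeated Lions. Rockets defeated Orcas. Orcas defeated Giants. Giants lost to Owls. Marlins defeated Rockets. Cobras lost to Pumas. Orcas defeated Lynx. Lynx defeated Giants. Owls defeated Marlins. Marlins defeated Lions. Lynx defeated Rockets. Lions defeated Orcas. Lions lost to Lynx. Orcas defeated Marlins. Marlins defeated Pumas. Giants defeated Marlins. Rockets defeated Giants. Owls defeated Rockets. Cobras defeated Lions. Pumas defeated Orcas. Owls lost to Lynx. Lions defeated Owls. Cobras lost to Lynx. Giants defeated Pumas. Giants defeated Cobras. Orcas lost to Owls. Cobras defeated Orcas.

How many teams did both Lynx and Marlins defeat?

3

Lynx beat: Lions, Cobras, Owls, Giants, Rockets, Marlins.
Marlins beat: Lions, Cobras, Pumas, Rockets.
Both beat: Lions, Cobras, Rockets — 3.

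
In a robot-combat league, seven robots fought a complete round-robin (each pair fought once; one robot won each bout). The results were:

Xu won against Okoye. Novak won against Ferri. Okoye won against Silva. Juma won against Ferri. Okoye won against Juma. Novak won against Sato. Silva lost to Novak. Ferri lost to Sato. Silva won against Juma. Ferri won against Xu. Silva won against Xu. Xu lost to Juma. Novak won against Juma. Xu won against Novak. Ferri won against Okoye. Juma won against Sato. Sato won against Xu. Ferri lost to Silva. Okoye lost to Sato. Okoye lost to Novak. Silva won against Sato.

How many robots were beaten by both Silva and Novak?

Silva beat: Xu, Juma, Sato, Ferri.
Novak beat: Okoye, Silva, Juma, Sato, Ferri.
Both beat: Juma, Sato, Ferri — 3.

3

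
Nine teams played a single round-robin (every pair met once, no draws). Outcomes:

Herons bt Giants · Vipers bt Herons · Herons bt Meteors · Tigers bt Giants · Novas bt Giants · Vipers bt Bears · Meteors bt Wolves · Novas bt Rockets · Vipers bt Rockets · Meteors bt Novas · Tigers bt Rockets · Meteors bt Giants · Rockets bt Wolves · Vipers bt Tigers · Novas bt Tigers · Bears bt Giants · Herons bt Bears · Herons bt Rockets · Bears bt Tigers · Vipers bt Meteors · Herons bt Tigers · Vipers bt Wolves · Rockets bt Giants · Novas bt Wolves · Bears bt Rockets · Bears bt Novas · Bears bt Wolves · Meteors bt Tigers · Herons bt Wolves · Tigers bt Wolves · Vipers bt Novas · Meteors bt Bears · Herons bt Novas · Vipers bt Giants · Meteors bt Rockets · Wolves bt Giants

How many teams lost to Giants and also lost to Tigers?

Giants beat: no one.
Tigers beat: Rockets, Giants, Wolves.
No one was beaten by both.

0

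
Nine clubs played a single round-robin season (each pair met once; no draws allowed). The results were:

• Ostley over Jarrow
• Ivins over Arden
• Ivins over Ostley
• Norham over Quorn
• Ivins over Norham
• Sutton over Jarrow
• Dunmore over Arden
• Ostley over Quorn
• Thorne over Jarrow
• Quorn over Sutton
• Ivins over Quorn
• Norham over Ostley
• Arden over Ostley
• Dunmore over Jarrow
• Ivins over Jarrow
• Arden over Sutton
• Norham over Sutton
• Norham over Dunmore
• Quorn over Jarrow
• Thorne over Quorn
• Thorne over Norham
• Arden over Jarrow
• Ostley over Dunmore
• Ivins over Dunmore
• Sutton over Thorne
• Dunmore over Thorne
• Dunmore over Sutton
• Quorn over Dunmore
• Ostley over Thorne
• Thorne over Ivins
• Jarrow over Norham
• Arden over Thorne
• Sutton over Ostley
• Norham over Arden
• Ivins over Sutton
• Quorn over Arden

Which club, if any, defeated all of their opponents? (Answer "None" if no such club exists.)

None

Highest win total is Ivins with 7 (out of 8 possible).
Ivins lost to Thorne, so no club went undefeated.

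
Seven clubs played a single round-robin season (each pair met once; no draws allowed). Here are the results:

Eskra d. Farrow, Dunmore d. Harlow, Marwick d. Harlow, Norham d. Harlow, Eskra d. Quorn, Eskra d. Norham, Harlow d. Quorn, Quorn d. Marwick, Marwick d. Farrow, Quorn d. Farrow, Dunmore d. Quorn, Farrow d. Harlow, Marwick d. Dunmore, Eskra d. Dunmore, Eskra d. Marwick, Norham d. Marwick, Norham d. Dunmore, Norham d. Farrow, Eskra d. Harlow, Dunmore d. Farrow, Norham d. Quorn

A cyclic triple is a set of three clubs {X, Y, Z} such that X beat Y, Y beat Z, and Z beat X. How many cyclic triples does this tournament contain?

Win totals: Quorn 2, Harlow 1, Farrow 1, Dunmore 3, Norham 5, Eskra 6, Marwick 3.
A club with w wins dominates both others in C(w,2) triples; summing gives 1 + 0 + 0 + 3 + 10 + 15 + 3 = 32 transitive triples.
Total triples C(7,3) = 35, so cyclic triples = 35 − 32 = 3.

3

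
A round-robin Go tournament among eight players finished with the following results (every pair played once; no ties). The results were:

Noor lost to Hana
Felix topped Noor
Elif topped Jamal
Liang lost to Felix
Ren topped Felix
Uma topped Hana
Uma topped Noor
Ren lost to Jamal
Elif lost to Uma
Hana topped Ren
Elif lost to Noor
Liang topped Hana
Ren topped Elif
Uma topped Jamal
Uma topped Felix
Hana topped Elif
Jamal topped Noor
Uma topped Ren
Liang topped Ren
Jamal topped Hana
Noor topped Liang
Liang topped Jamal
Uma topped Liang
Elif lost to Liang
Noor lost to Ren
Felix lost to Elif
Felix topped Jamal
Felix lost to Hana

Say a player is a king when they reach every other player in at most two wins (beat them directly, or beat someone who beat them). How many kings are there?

Liang cannot reach Uma in two steps.
Felix cannot reach Uma in two steps.
Ren cannot reach Hana, Uma in two steps.
Jamal cannot reach Uma in two steps.
Elif cannot reach Uma in two steps.
Noor cannot reach Uma in two steps.
Hana cannot reach Uma in two steps.
Uma reaches everyone (king).
Kings: Uma — 1.

1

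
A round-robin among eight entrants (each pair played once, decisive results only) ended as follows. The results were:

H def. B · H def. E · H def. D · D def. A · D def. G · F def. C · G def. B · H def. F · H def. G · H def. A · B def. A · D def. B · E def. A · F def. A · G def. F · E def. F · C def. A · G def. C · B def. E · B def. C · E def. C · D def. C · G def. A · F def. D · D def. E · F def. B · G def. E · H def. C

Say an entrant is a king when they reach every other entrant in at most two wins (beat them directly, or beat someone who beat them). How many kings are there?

A cannot reach B, C, D, E, F, G, H in two steps.
B cannot reach D, G, H in two steps.
C cannot reach B, D, E, F, G, H in two steps.
D cannot reach H in two steps.
E cannot reach G, H in two steps.
F cannot reach H in two steps.
G cannot reach H in two steps.
H reaches everyone (king).
Kings: H — 1.

1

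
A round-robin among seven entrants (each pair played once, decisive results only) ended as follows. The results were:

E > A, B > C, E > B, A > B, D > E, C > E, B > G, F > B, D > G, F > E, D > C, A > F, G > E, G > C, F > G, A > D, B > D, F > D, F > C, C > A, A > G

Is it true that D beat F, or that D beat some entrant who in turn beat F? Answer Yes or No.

No

D did not beat F directly.
D beat C, E, G, but each of them lost to F. No two-step path.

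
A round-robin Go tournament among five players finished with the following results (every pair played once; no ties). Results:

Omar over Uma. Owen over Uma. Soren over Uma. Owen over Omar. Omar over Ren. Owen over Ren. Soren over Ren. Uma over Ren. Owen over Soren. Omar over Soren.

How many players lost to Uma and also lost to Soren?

Uma beat: Ren.
Soren beat: Uma, Ren.
Both beat: Ren — 1.

1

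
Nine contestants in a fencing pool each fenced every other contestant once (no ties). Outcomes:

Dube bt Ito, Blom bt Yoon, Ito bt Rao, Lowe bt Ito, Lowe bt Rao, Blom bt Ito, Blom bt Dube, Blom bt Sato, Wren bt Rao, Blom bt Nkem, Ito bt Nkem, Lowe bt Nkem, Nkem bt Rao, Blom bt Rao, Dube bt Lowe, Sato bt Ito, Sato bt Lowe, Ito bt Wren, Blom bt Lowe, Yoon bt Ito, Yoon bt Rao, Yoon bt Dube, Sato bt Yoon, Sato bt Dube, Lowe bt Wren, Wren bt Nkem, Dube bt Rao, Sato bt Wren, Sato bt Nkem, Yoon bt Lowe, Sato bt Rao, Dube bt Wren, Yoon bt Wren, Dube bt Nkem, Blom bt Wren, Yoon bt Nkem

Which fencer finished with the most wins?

Win totals: Sato 7, Lowe 4, Blom 8, Nkem 1, Ito 3, Yoon 6, Dube 5, Wren 2, Rao 0.
Blom leads with 8 wins (next highest: 7).

Blom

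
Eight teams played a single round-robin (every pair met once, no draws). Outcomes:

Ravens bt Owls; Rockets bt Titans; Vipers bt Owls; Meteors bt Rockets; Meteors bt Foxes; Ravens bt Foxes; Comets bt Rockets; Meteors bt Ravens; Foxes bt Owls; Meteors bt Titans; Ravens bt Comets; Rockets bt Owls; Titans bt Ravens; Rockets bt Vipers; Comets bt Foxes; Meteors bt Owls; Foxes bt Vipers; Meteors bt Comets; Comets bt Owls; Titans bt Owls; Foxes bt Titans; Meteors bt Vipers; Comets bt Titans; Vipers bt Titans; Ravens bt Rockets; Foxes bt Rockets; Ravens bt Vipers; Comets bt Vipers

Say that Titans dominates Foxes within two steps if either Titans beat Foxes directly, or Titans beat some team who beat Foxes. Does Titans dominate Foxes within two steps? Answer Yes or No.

Yes

Titans did not beat Foxes directly.
Titans beat Ravens, Owls. Of those, Ravens beat Foxes.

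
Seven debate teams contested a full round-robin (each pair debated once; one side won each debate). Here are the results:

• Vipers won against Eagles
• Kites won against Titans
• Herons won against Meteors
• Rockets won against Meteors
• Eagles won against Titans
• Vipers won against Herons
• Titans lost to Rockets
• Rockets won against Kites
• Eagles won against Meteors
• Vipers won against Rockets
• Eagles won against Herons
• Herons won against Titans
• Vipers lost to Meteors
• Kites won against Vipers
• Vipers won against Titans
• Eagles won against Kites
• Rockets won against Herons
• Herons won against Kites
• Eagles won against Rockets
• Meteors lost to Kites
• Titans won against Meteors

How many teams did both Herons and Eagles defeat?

3

Herons beat: Kites, Meteors, Titans.
Eagles beat: Kites, Meteors, Titans, Herons, Rockets.
Both beat: Kites, Meteors, Titans — 3.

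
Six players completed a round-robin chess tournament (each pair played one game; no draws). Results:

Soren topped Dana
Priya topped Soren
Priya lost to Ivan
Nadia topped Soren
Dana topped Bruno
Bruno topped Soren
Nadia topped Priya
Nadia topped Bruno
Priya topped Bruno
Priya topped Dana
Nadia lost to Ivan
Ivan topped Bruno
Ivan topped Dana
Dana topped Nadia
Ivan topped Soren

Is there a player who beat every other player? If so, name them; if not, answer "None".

Ivan

Ivan has 5 wins out of 5 opponents — a perfect record.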